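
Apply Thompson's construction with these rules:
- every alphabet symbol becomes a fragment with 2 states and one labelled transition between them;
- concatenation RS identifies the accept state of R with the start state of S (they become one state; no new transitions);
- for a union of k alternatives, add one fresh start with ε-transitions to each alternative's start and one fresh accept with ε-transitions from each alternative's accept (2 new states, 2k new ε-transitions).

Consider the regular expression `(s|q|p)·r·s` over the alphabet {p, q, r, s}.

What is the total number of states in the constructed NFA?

10

Building bottom-up:
Each of the 5 symbol leaves contributes a 2-state fragment.
  s|q|p — 8 states
  (s|q|p)·r·s — 10 states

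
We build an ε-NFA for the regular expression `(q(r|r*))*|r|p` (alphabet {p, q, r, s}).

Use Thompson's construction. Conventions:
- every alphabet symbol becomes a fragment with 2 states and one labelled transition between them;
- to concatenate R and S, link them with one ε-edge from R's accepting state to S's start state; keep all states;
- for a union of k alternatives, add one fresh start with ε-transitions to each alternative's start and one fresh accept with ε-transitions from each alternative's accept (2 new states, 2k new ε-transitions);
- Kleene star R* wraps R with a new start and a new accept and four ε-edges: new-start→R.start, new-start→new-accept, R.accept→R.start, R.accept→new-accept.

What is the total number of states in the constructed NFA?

18

Building bottom-up:
Each of the 5 symbol leaves contributes a 2-state fragment.
  r* → 4 states
  r|r* → 8 states
  q(r|r*) → 10 states
  (q(r|r*))* → 12 states
  (q(r|r*))*|r|p → 18 states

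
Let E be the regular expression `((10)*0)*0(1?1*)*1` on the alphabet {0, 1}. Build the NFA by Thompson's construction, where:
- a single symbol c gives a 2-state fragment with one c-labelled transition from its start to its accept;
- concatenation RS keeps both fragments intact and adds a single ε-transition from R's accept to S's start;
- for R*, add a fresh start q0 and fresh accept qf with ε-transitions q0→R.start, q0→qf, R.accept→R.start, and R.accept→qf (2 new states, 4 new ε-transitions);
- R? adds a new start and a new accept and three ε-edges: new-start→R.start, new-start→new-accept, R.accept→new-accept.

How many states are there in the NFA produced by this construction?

By structural recursion:
Each of the 7 symbol leaves contributes a 2-state fragment.
  10 → 4 states
  (10)* → 6 states
  (10)*0 → 8 states
  ((10)*0)* → 10 states
  1? → 4 states
  1* → 4 states
  1?1* → 8 states
  (1?1*)* → 10 states
  ((10)*0)*0(1?1*)*1 → 24 states

24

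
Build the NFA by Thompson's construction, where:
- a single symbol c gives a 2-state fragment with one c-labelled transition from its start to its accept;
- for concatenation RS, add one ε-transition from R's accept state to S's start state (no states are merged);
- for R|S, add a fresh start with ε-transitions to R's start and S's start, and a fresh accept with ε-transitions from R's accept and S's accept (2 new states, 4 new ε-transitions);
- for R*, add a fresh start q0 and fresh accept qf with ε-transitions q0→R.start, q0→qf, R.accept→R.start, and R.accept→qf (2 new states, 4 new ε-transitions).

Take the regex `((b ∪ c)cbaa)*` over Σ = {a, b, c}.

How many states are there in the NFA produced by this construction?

Recursing over subexpressions:
Each of the 6 symbol leaves contributes a 2-state fragment.
  b ∪ c → 6 states
  (b ∪ c)cbaa → 14 states
  ((b ∪ c)cbaa)* → 16 states

16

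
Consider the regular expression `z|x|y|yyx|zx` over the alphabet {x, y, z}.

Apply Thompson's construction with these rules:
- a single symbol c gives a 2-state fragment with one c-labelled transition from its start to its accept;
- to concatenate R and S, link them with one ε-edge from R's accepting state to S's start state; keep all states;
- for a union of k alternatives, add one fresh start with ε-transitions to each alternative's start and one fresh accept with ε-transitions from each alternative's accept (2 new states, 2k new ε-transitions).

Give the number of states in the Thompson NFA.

Building bottom-up:
Each of the 8 symbol leaves contributes a 2-state fragment.
  yyx : 6 states
  zx : 4 states
  z|x|y|yyx|zx : 18 states

18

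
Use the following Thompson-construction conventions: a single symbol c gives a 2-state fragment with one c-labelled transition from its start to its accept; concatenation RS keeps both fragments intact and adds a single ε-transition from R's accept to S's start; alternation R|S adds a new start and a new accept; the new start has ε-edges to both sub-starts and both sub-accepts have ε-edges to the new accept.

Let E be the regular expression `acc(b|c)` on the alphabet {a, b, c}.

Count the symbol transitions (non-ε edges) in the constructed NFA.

5

Per subexpression:
Each of the 5 symbol leaves contributes exactly 1 symbol transition.
  b|c = 2 symbol transitions
  acc(b|c) = 5 symbol transitions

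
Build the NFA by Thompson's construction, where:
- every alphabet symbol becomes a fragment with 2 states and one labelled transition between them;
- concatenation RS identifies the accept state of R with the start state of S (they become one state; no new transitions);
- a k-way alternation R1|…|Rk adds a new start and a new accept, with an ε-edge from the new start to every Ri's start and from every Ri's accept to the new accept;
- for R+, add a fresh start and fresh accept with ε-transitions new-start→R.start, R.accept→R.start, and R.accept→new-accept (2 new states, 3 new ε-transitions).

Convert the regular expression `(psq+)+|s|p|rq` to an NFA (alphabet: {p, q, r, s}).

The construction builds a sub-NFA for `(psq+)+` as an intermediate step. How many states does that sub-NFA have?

Fragment for `(psq+)+`:
Each of the 3 symbol leaves contributes a 2-state fragment.
  q+ — 4 states
  psq+ — 6 states
  (psq+)+ — 8 states

8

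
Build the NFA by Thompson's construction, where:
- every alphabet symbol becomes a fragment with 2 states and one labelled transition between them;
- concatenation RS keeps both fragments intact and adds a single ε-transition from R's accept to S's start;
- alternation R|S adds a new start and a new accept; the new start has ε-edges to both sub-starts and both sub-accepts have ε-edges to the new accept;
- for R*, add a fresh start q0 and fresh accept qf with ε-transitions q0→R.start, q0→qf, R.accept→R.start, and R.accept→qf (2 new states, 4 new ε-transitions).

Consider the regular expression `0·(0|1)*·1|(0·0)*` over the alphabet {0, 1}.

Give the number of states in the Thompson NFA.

Per subexpression:
Each of the 6 symbol leaves contributes a 2-state fragment.
  0|1 → 6 states
  (0|1)* → 8 states
  0·(0|1)*·1 → 12 states
  0·0 → 4 states
  (0·0)* → 6 states
  0·(0|1)*·1|(0·0)* → 20 states

20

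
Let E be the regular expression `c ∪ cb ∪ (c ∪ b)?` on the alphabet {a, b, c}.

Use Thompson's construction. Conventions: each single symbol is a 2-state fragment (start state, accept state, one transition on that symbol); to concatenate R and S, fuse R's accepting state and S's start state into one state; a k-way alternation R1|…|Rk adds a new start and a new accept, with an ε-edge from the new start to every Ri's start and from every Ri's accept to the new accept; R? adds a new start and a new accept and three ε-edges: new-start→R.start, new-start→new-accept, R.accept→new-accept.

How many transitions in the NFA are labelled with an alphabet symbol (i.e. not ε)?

5

Recursing over subexpressions:
Each of the 5 symbol leaves contributes exactly 1 symbol transition.
  cb = 2 symbol transitions
  c ∪ b = 2 symbol transitions
  (c ∪ b)? = 2 symbol transitions
  c ∪ cb ∪ (c ∪ b)? = 5 symbol transitions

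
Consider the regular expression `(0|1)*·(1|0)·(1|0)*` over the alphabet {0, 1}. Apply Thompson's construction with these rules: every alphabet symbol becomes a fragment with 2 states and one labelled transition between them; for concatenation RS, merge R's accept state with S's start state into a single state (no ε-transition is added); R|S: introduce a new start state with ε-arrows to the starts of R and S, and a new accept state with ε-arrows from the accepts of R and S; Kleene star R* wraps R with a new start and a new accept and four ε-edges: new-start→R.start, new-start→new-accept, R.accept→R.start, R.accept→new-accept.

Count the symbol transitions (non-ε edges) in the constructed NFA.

Recursing over subexpressions:
Each of the 6 symbol leaves contributes exactly 1 symbol transition.
  0|1 : 2 symbol transitions
  (0|1)* : 2 symbol transitions
  1|0 : 2 symbol transitions
  1|0 : 2 symbol transitions
  (1|0)* : 2 symbol transitions
  (0|1)*·(1|0)·(1|0)* : 6 symbol transitions

6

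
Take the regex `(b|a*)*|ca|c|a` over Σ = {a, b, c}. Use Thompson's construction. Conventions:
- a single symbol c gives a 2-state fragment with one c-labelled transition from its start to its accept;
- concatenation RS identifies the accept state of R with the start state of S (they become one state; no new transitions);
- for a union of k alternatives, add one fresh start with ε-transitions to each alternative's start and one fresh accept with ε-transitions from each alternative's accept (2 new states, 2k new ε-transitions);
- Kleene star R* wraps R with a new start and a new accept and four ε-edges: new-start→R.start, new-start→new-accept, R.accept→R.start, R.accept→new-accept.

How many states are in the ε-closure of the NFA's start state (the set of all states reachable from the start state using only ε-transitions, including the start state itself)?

13

Work bottom-up. For each fragment F, track |ε-closure(F.start)| and whether F's accept lies in that closure (i.e. whether F accepts ε). A single-symbol fragment has closure size 1 and does not accept ε.
  a* : new start has ε-edges to the inner start and to the new accept, so C = 2 + 1 = 3
  b|a* : new start ε-reaches every alternative's start; at least one alternative accepts ε, so the union's new accept is reached too: C = 1 + 1 + 3 + 1 = 6
  (b|a*)* : C = 1 (new start) + 6 (body) + 1 (new accept) = 8
  ca : same as the first factor's closure: C = 1
  (b|a*)*|ca|c|a : C = 1 (new start) + (8 + 1 + 1 + 1) + 1 (new accept, since some branch ε-reaches its own accept) = 13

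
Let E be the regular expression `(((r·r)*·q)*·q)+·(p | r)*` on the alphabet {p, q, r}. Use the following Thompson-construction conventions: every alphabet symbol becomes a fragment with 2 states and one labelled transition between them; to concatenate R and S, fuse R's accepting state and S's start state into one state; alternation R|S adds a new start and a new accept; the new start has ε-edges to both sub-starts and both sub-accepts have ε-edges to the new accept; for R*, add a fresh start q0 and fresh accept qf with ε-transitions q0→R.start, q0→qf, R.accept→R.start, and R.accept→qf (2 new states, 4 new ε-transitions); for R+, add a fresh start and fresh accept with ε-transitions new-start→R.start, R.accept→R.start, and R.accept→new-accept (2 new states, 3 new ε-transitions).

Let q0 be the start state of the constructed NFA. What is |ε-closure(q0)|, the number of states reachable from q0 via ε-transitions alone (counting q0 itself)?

6

Work bottom-up. For each fragment F, track |ε-closure(F.start)| and whether F's accept lies in that closure (i.e. whether F accepts ε). A single-symbol fragment has closure size 1 and does not accept ε.
  r·r — |closure| equals the left operand's closure size = 1 (its accept is not ε-reachable, so the closure stops there)
  (r·r)* — new start has ε-edges to the inner start and to the new accept, so |closure| = 2 + 1 = 3
  (r·r)*·q — |closure| = 3 + (1−1) = 3 (closure spills across the concat boundary because the left factor accepts ε)
  ((r·r)*·q)* — |closure| = 1 (new start) + 3 (body) + 1 (new accept) = 5
  ((r·r)*·q)*·q — the left operand accepts ε, so the closure extends into the next operand (the shared merged state is already counted); |closure| = 5 + (1−1) = 5
  (((r·r)*·q)*·q)+ — new start ε-reaches only the body's start; the new accept needs a symbol first: |closure| = 1 + 5 = 6
  p | r — new start ε-reaches every alternative's start; none of them accept ε, so the new accept is not reached: |closure| = 1 + 1 + 1 = 3
  (p | r)* — |closure| = 1 (new start) + 3 (body) + 1 (new accept) = 5
  (((r·r)*·q)*·q)+·(p | r)* — same as the first factor's closure: |closure| = 6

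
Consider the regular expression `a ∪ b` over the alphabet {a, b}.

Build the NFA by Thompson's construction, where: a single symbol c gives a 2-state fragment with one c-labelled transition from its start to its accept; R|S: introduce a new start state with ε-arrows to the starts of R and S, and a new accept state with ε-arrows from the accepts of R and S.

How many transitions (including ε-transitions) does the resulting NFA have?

6

Per subexpression:
Each of the 2 symbol leaves contributes 1 transition (1 symbol, 0 ε).
  a ∪ b — 6 transitions (2 symbol, 4 ε)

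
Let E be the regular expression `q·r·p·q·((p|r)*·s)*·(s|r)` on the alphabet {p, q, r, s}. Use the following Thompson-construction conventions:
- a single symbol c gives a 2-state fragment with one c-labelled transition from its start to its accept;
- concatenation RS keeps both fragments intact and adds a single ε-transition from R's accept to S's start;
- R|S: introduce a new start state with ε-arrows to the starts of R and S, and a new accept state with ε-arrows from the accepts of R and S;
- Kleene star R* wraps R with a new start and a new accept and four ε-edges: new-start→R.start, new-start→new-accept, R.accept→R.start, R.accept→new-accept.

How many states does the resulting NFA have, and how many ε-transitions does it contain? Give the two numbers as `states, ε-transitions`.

26, 22

Building bottom-up:
Each of the 9 symbol leaves contributes 2 states and 0 ε-transitions.
  p|r : 6 states, 4 ε-transitions
  (p|r)* : 8 states, 8 ε-transitions
  (p|r)*·s : 10 states, 9 ε-transitions
  ((p|r)*·s)* : 12 states, 13 ε-transitions
  s|r : 6 states, 4 ε-transitions
  q·r·p·q·((p|r)*·s)*·(s|r) : 26 states, 22 ε-transitions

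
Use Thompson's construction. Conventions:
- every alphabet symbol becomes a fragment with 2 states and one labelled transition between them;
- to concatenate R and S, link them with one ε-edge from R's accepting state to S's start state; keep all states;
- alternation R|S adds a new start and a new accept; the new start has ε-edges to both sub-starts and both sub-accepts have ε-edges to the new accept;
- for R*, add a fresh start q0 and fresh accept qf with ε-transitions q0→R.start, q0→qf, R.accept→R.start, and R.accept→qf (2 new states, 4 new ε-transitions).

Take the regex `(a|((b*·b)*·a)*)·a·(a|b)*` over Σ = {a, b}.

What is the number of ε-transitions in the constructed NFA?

28

By structural recursion:
Each of the 7 symbol leaves contributes 0 ε-transitions.
  b* — 4 ε-transitions
  b*·b — 5 ε-transitions
  (b*·b)* — 9 ε-transitions
  (b*·b)*·a — 10 ε-transitions
  ((b*·b)*·a)* — 14 ε-transitions
  a|((b*·b)*·a)* — 18 ε-transitions
  a|b — 4 ε-transitions
  (a|b)* — 8 ε-transitions
  (a|((b*·b)*·a)*)·a·(a|b)* — 28 ε-transitions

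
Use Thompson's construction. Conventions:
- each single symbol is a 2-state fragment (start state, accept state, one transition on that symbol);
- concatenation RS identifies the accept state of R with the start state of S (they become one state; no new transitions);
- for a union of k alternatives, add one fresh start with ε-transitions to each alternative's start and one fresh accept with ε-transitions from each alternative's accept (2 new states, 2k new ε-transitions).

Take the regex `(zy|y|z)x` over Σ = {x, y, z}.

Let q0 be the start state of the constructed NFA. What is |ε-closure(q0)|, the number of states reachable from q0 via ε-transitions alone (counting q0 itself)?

Work bottom-up. For each fragment F, track |ε-closure(F.start)| and whether F's accept lies in that closure (i.e. whether F accepts ε). A single-symbol fragment has closure size 1 and does not accept ε.
  zy → same as the first factor's closure: C = 1
  zy|y|z → new start ε-reaches every alternative's start; none of them accept ε, so the new accept is not reached: C = 1 + 1 + 1 + 1 = 4
  (zy|y|z)x → C equals the left operand's closure size = 4 (its accept is not ε-reachable, so the closure stops there)

4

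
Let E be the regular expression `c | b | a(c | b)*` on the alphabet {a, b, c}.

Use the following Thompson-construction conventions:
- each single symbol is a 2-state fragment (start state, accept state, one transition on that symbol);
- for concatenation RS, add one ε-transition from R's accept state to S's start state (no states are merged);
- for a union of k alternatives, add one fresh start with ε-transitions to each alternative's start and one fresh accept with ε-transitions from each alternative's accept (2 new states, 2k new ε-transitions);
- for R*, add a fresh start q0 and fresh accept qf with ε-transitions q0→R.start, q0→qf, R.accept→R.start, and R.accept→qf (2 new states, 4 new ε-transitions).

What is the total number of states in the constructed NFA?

By structural recursion:
Each of the 5 symbol leaves contributes a 2-state fragment.
  c | b → 6 states
  (c | b)* → 8 states
  a(c | b)* → 10 states
  c | b | a(c | b)* → 16 states

16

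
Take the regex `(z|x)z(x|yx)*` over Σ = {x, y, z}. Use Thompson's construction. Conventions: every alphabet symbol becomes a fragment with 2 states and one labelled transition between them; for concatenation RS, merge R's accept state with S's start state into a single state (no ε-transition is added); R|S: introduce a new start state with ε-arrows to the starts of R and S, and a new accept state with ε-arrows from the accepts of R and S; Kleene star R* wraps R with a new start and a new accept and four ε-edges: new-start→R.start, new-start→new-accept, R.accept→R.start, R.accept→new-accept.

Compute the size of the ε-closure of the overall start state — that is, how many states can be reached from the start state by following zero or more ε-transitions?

Work bottom-up. For each fragment F, track |ε-closure(F.start)| and whether F's accept lies in that closure (i.e. whether F accepts ε). A single-symbol fragment has closure size 1 and does not accept ε.
  z|x → new start ε-reaches every alternative's start; none of them accept ε, so the new accept is not reached: |ε-closure| = 1 + 1 + 1 = 3
  yx → same as the first factor's closure: |ε-closure| = 1
  x|yx → |ε-closure| = 1 + 1 + 1 = 3 (the new accept is not ε-reachable since no branch accepts ε)
  (x|yx)* → the star's fresh start ε-reaches both the body's start and the fresh accept: |ε-closure| = 2 + 3 = 5
  (z|x)z(x|yx)* → same as the first factor's closure: |ε-closure| = 3

3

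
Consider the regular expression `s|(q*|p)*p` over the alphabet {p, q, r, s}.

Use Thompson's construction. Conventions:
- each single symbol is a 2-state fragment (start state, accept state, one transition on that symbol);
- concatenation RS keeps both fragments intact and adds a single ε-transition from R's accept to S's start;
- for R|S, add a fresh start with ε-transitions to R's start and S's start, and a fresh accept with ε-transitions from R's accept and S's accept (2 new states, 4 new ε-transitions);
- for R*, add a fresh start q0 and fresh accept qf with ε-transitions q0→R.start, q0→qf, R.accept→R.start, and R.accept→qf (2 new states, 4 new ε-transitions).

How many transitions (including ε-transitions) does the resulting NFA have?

By structural recursion:
Each of the 4 symbol leaves contributes 1 transition (1 symbol, 0 ε).
  q* : 5 transitions (1 symbol, 4 ε)
  q*|p : 10 transitions (2 symbol, 8 ε)
  (q*|p)* : 14 transitions (2 symbol, 12 ε)
  (q*|p)*p : 16 transitions (3 symbol, 13 ε)
  s|(q*|p)*p : 21 transitions (4 symbol, 17 ε)

21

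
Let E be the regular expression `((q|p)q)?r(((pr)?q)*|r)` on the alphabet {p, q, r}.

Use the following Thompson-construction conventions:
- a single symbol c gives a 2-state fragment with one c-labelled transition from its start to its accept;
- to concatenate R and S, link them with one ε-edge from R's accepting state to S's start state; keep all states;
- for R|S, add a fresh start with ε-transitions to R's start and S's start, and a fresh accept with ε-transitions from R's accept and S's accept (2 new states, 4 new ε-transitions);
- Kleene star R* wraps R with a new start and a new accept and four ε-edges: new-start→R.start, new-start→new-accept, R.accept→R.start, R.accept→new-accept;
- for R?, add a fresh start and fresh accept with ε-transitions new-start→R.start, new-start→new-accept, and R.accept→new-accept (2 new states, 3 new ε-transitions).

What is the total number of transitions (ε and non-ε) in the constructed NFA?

Per subexpression:
Each of the 8 symbol leaves contributes 1 transition (1 symbol, 0 ε).
  q|p → 6 transitions (2 symbol, 4 ε)
  (q|p)q → 8 transitions (3 symbol, 5 ε)
  ((q|p)q)? → 11 transitions (3 symbol, 8 ε)
  pr → 3 transitions (2 symbol, 1 ε)
  (pr)? → 6 transitions (2 symbol, 4 ε)
  (pr)?q → 8 transitions (3 symbol, 5 ε)
  ((pr)?q)* → 12 transitions (3 symbol, 9 ε)
  ((pr)?q)*|r → 17 transitions (4 symbol, 13 ε)
  ((q|p)q)?r(((pr)?q)*|r) → 31 transitions (8 symbol, 23 ε)

31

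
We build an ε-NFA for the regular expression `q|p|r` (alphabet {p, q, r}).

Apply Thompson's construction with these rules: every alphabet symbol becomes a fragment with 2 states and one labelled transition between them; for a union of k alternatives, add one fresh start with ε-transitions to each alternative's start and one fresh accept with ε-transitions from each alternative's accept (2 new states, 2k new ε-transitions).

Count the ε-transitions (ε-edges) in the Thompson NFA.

6

Recursing over subexpressions:
Each of the 3 symbol leaves contributes 0 ε-transitions.
  q|p|r = 6 ε-transitions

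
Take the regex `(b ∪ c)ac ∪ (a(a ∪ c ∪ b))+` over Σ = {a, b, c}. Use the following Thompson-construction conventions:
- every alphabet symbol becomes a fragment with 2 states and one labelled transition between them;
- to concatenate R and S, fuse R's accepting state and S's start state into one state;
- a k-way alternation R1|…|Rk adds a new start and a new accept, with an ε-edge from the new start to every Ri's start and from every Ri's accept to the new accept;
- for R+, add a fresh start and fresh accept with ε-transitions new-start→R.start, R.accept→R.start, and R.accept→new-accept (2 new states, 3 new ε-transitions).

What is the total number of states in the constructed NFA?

21

Bottom-up over the parse tree:
Each of the 8 symbol leaves contributes a 2-state fragment.
  b ∪ c — 6 states
  (b ∪ c)ac — 8 states
  a ∪ c ∪ b — 8 states
  a(a ∪ c ∪ b) — 9 states
  (a(a ∪ c ∪ b))+ — 11 states
  (b ∪ c)ac ∪ (a(a ∪ c ∪ b))+ — 21 states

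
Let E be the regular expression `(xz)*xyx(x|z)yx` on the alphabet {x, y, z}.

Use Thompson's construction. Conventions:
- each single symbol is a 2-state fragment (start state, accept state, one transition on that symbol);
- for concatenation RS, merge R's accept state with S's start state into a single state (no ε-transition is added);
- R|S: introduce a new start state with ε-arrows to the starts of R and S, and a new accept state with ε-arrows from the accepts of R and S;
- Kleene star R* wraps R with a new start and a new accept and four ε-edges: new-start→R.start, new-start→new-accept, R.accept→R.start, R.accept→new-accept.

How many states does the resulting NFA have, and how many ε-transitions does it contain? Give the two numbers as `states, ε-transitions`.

Recursing over subexpressions:
Each of the 9 symbol leaves contributes 2 states and 0 ε-transitions.
  xz → 3 states, 0 ε-transitions
  (xz)* → 5 states, 4 ε-transitions
  x|z → 6 states, 4 ε-transitions
  (xz)*xyx(x|z)yx → 15 states, 8 ε-transitions

15, 8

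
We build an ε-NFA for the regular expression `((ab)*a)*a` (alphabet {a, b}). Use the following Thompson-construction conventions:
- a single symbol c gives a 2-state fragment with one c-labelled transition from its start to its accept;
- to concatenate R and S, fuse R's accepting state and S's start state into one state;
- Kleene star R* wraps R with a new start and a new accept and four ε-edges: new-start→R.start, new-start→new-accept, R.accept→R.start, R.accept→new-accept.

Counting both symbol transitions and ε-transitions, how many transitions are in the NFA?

12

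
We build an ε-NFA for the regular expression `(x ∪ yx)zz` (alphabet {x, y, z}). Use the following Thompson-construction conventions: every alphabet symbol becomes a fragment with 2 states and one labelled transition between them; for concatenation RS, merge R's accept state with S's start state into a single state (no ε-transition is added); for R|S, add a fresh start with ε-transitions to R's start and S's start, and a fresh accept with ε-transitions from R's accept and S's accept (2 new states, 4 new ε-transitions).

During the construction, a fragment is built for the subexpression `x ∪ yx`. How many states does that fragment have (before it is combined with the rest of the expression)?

Fragment for `x ∪ yx`:
Each of the 3 symbol leaves contributes a 2-state fragment.
  yx = 3 states
  x ∪ yx = 7 states

7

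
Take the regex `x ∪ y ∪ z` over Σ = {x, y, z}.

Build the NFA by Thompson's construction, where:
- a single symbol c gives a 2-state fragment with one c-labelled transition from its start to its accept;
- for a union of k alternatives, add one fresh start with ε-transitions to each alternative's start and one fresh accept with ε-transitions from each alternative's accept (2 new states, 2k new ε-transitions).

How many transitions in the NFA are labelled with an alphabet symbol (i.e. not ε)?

By structural recursion:
Each of the 3 symbol leaves contributes exactly 1 symbol transition.
  x ∪ y ∪ z : 3 symbol transitions

3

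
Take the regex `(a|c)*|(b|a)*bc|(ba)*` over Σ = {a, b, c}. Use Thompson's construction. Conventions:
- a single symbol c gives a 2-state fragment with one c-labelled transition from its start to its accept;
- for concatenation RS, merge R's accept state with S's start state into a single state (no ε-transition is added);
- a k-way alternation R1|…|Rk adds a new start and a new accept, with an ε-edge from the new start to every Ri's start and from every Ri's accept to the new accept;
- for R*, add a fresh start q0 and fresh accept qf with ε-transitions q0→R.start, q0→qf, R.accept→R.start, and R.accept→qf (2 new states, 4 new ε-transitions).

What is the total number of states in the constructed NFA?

25

By structural recursion:
Each of the 8 symbol leaves contributes a 2-state fragment.
  a|c — 6 states
  (a|c)* — 8 states
  b|a — 6 states
  (b|a)* — 8 states
  (b|a)*bc — 10 states
  ba — 3 states
  (ba)* — 5 states
  (a|c)*|(b|a)*bc|(ba)* — 25 states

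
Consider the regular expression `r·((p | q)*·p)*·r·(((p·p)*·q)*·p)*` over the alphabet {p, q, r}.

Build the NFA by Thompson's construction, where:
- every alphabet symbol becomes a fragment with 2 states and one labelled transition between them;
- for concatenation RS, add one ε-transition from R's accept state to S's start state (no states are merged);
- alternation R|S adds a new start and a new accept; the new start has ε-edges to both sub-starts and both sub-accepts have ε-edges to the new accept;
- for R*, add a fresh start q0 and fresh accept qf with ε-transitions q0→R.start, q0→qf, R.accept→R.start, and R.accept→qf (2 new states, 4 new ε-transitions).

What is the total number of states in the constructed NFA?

Building bottom-up:
Each of the 9 symbol leaves contributes a 2-state fragment.
  p | q : 6 states
  (p | q)* : 8 states
  (p | q)*·p : 10 states
  ((p | q)*·p)* : 12 states
  p·p : 4 states
  (p·p)* : 6 states
  (p·p)*·q : 8 states
  ((p·p)*·q)* : 10 states
  ((p·p)*·q)*·p : 12 states
  (((p·p)*·q)*·p)* : 14 states
  r·((p | q)*·p)*·r·(((p·p)*·q)*·p)* : 30 states

30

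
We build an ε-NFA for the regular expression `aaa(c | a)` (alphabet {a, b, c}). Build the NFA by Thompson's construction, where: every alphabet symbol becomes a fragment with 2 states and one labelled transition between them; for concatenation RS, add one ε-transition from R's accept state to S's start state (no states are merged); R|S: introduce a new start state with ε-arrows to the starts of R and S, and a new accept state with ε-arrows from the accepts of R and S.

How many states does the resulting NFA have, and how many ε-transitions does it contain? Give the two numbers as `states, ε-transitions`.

Recursing over subexpressions:
Each of the 5 symbol leaves contributes 2 states and 0 ε-transitions.
  c | a : 6 states, 4 ε-transitions
  aaa(c | a) : 12 states, 7 ε-transitions

12, 7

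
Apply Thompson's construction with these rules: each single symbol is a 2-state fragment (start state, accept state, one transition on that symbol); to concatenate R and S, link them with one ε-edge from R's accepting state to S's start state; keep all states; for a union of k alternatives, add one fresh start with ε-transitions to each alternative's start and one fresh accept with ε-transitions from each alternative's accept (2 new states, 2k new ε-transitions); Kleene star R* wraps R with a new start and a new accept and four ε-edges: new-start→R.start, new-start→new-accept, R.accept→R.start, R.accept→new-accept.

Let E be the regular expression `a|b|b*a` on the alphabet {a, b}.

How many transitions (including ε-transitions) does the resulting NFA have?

Recursing over subexpressions:
Each of the 4 symbol leaves contributes 1 transition (1 symbol, 0 ε).
  b* : 5 transitions (1 symbol, 4 ε)
  b*a : 7 transitions (2 symbol, 5 ε)
  a|b|b*a : 15 transitions (4 symbol, 11 ε)

15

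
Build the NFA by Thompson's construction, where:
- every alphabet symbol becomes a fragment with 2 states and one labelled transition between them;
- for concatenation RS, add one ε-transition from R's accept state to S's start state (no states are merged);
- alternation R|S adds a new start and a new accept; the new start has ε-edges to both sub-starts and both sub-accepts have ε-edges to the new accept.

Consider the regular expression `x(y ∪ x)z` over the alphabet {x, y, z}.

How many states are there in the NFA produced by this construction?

Building bottom-up:
Each of the 4 symbol leaves contributes a 2-state fragment.
  y ∪ x = 6 states
  x(y ∪ x)z = 10 states

10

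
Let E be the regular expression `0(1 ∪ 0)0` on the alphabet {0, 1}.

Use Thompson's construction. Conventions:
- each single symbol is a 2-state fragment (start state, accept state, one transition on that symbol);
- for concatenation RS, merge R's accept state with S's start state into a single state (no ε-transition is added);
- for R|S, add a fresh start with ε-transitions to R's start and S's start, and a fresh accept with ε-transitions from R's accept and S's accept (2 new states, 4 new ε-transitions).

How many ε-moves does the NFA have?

Bottom-up over the parse tree:
Each of the 4 symbol leaves contributes 0 ε-transitions.
  1 ∪ 0 — 4 ε-transitions
  0(1 ∪ 0)0 — 4 ε-transitions

4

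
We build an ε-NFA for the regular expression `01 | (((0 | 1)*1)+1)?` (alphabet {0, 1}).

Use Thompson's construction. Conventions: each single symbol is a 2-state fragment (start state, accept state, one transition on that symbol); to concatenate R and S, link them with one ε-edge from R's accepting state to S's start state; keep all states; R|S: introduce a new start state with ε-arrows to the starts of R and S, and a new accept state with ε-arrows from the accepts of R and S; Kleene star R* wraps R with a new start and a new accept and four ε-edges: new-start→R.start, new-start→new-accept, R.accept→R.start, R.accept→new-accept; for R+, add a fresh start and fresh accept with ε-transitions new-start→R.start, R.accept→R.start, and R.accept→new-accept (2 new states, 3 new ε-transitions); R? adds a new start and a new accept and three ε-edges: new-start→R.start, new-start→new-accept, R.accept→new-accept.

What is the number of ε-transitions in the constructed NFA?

21

Per subexpression:
Each of the 6 symbol leaves contributes 0 ε-transitions.
  01 = 1 ε-transition
  0 | 1 = 4 ε-transitions
  (0 | 1)* = 8 ε-transitions
  (0 | 1)*1 = 9 ε-transitions
  ((0 | 1)*1)+ = 12 ε-transitions
  ((0 | 1)*1)+1 = 13 ε-transitions
  (((0 | 1)*1)+1)? = 16 ε-transitions
  01 | (((0 | 1)*1)+1)? = 21 ε-transitions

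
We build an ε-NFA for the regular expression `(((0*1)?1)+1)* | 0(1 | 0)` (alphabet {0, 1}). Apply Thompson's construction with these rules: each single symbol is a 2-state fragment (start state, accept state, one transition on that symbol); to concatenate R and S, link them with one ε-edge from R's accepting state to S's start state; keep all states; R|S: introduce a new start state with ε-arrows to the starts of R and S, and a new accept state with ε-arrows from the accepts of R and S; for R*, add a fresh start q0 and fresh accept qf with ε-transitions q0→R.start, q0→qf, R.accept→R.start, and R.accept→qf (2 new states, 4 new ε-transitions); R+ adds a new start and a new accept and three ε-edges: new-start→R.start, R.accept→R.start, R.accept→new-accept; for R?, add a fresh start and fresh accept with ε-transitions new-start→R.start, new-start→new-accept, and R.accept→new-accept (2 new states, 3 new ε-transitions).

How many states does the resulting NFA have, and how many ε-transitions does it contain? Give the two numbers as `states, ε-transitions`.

26, 26

Building bottom-up:
Each of the 7 symbol leaves contributes 2 states and 0 ε-transitions.
  0* — 4 states, 4 ε-transitions
  0*1 — 6 states, 5 ε-transitions
  (0*1)? — 8 states, 8 ε-transitions
  (0*1)?1 — 10 states, 9 ε-transitions
  ((0*1)?1)+ — 12 states, 12 ε-transitions
  ((0*1)?1)+1 — 14 states, 13 ε-transitions
  (((0*1)?1)+1)* — 16 states, 17 ε-transitions
  1 | 0 — 6 states, 4 ε-transitions
  0(1 | 0) — 8 states, 5 ε-transitions
  (((0*1)?1)+1)* | 0(1 | 0) — 26 states, 26 ε-transitions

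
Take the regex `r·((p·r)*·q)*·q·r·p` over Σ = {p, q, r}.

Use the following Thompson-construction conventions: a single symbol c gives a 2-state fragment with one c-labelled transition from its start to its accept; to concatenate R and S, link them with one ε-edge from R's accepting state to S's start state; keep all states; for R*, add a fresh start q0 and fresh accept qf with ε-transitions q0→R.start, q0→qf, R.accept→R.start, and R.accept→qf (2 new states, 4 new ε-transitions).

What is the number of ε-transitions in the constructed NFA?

14

Recursing over subexpressions:
Each of the 7 symbol leaves contributes 0 ε-transitions.
  p·r = 1 ε-transition
  (p·r)* = 5 ε-transitions
  (p·r)*·q = 6 ε-transitions
  ((p·r)*·q)* = 10 ε-transitions
  r·((p·r)*·q)*·q·r·p = 14 ε-transitions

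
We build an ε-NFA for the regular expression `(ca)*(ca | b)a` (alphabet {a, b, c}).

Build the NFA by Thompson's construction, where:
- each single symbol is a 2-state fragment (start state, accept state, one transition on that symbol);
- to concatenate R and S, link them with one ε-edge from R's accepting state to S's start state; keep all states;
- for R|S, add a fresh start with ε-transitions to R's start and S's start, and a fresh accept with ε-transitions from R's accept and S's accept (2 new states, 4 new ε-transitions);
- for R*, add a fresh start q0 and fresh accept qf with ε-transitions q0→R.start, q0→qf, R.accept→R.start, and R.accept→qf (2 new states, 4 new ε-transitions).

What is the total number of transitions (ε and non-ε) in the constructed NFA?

Per subexpression:
Each of the 6 symbol leaves contributes 1 transition (1 symbol, 0 ε).
  ca → 3 transitions (2 symbol, 1 ε)
  (ca)* → 7 transitions (2 symbol, 5 ε)
  ca → 3 transitions (2 symbol, 1 ε)
  ca | b → 8 transitions (3 symbol, 5 ε)
  (ca)*(ca | b)a → 18 transitions (6 symbol, 12 ε)

18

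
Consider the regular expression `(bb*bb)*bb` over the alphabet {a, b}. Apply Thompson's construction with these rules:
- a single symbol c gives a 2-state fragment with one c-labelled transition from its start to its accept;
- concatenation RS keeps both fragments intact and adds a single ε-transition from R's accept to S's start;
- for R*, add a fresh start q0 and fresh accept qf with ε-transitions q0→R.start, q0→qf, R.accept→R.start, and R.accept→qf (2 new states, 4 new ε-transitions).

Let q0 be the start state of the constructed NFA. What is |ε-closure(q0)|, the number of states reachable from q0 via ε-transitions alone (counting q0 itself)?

Let C(F) = |ε-closure(F.start)| within fragment F, and note whether F accepts ε. Symbol fragments have C = 1 and do not accept ε. Then:
  b* → new start has ε-edges to the inner start and to the new accept, so |closure| = 2 + 1 = 3
  bb*bb → |closure| equals the left operand's closure size = 1 (its accept is not ε-reachable, so the closure stops there)
  (bb*bb)* → the star's fresh start ε-reaches both the body's start and the fresh accept: |closure| = 2 + 1 = 3
  (bb*bb)*bb → |closure| = 3 + 1 = 4 (closure spills across the concat boundary because the left factor accepts ε)

4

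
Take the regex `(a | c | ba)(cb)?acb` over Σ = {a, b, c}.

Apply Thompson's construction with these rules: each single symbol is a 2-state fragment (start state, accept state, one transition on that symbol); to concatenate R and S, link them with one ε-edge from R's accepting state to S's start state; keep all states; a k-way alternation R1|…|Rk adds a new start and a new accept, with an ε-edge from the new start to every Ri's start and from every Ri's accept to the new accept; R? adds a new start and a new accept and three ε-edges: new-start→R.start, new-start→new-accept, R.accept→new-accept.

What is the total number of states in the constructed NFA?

22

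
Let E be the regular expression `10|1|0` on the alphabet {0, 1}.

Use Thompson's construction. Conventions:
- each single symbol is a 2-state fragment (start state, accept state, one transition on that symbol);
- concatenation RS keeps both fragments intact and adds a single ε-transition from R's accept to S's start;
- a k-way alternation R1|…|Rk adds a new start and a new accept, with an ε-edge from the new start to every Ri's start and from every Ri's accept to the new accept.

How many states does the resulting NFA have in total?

10

Per subexpression:
Each of the 4 symbol leaves contributes a 2-state fragment.
  10 → 4 states
  10|1|0 → 10 states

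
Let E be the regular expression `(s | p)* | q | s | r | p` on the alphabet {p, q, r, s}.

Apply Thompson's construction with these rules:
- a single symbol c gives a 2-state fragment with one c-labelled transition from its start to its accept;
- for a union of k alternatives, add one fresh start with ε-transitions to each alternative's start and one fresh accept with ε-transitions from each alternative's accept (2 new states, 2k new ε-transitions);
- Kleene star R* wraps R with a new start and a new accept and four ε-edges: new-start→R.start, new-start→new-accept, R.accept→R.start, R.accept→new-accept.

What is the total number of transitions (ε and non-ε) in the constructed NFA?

24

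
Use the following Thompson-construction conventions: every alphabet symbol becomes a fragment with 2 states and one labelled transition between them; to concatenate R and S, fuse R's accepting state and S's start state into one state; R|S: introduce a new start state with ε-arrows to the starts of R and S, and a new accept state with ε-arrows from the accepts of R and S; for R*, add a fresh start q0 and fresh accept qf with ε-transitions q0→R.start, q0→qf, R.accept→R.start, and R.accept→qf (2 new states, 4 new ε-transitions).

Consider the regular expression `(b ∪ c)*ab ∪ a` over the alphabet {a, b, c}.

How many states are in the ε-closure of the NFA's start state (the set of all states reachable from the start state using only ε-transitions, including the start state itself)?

Work bottom-up. For each fragment F, track |ε-closure(F.start)| and whether F's accept lies in that closure (i.e. whether F accepts ε). A single-symbol fragment has closure size 1 and does not accept ε.
  b ∪ c → |ε-closure| = 1 + 1 + 1 = 3 (the new accept is not ε-reachable since no branch accepts ε)
  (b ∪ c)* → new start has ε-edges to the inner start and to the new accept, so |ε-closure| = 2 + 3 = 5
  (b ∪ c)*ab → the left operand accepts ε, so the closure extends into the next operand (the shared merged state is already counted); |ε-closure| = 5 + (1−1) = 5
  (b ∪ c)*ab ∪ a → |ε-closure| = 1 + 5 + 1 = 7 (the new accept is not ε-reachable since no branch accepts ε)

7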